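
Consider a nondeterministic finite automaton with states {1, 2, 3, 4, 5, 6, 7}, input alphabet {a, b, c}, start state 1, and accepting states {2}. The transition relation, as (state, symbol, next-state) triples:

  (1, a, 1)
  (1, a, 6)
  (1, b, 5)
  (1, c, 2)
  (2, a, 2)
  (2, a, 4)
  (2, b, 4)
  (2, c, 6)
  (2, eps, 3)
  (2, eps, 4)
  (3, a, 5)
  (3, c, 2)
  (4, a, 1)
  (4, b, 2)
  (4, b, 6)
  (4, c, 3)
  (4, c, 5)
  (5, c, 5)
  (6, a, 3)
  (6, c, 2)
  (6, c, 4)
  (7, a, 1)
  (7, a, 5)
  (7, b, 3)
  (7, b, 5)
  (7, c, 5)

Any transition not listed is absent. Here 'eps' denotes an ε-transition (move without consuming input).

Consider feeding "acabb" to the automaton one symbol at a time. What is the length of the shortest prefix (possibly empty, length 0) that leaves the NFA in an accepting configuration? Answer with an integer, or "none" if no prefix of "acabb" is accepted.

Start in {1}.
Read 'a': 1→{1, 6}; now {1, 6}.
Read 'c': 1→{2}, 6→{2, 4}; union {2, 4}; ε-closure = {2, 3, 4}.
None of the earlier sets intersect F, but {2, 3, 4} does.

2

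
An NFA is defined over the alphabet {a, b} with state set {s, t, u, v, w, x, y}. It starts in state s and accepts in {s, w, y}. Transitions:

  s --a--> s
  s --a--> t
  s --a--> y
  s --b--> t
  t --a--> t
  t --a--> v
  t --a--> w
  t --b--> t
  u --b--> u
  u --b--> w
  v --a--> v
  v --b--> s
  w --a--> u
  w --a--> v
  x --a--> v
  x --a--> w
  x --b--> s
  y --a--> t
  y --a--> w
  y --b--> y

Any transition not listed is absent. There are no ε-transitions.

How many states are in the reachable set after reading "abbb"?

Start in {s}.
Read 'a': {s} → {s, t, y}.
Read 'b': {s, t, y} → {t, y}.
Read 'b': {t, y} → {t, y}.
Read 'b': {t, y} → {t, y}.
That set has 2 states.

2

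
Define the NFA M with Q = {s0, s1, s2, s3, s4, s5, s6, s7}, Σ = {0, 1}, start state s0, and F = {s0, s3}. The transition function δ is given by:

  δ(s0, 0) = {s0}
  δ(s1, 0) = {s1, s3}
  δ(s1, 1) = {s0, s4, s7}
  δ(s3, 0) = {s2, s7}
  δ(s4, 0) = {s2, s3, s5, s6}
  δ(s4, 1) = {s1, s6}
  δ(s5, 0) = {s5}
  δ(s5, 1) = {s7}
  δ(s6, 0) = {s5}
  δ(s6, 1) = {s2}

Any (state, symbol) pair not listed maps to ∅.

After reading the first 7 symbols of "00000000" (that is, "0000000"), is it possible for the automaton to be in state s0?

Yes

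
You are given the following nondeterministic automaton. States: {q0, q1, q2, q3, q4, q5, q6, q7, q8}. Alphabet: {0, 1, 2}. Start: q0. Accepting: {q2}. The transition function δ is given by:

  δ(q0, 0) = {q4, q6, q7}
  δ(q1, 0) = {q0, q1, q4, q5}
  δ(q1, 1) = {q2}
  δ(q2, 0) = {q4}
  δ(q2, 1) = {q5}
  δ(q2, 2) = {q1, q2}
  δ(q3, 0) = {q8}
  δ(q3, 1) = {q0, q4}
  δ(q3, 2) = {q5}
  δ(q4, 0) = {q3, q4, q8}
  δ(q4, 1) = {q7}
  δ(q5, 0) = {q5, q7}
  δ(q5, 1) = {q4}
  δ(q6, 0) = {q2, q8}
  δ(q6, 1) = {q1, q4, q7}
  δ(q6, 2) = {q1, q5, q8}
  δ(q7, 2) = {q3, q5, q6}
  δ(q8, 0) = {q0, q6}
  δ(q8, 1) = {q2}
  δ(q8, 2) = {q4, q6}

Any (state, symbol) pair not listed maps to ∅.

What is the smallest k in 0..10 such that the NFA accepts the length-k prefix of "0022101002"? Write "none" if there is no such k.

2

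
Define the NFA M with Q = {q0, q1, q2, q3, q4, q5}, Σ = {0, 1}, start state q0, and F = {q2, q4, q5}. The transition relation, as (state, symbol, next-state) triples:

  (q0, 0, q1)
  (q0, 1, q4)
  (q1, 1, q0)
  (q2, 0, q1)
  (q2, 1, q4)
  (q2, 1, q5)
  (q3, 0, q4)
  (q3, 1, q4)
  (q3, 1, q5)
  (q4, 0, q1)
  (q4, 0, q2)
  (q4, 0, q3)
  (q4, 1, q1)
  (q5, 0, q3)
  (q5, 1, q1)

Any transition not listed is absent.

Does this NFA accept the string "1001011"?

Yes

Start in {q0}.
Read '1': {q0} → {q4}.
Read '0': {q4} → {q1, q2, q3}.
Read '0': {q1, q2, q3} → {q1, q4}.
Read '1': {q1, q4} → {q0, q1}.
Read '0': {q0, q1} → {q1}.
Read '1': {q1} → {q0}.
Read '1': {q0} → {q4}.
The final set {q4} contains the accepting state q4.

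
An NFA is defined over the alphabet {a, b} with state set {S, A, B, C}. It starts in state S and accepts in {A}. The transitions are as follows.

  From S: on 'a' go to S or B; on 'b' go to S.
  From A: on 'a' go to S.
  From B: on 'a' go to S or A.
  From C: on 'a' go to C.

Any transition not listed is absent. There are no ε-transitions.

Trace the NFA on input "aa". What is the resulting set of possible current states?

{S, A, B}

Start in {S}.
Read 'a': {S} → {S, B}.
Read 'a': {S, B} → {S, A, B}.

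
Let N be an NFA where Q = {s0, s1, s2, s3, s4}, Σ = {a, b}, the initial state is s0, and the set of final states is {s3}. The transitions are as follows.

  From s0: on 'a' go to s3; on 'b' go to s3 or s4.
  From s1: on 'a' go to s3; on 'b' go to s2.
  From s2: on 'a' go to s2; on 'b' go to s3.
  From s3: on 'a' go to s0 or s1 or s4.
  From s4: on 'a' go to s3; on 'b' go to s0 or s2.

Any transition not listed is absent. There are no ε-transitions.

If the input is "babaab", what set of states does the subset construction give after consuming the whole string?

Start in {s0}.
Read 'b': {s0} → {s3, s4}.
Read 'a': {s3, s4} → {s0, s1, s3, s4}.
Read 'b': {s0, s1, s3, s4} → {s0, s2, s3, s4}.
Read 'a': {s0, s2, s3, s4} → {s0, s1, s2, s3, s4}.
Read 'a': {s0, s1, s2, s3, s4} → {s0, s1, s2, s3, s4}.
Read 'b': {s0, s1, s2, s3, s4} → {s0, s2, s3, s4}.

{s0, s2, s3, s4}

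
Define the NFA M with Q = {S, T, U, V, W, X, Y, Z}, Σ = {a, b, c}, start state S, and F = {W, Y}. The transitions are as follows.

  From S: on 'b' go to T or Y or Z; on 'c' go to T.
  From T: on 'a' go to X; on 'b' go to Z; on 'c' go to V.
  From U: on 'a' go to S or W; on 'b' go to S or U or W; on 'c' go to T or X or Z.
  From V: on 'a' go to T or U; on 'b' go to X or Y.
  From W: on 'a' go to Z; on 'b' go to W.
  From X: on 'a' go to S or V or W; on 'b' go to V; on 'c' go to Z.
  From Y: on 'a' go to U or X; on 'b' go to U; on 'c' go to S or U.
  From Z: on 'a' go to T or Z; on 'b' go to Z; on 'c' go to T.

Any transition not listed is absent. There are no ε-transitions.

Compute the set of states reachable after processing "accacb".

∅

Start in {S}.
Read 'a': S→∅; now ∅.
The set is empty and remains empty for the remaining 5 symbols.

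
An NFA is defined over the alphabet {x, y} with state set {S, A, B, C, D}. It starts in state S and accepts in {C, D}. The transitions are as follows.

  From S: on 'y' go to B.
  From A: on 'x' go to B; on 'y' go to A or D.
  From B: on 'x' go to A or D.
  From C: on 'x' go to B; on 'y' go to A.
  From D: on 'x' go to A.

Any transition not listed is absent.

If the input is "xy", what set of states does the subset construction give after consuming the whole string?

∅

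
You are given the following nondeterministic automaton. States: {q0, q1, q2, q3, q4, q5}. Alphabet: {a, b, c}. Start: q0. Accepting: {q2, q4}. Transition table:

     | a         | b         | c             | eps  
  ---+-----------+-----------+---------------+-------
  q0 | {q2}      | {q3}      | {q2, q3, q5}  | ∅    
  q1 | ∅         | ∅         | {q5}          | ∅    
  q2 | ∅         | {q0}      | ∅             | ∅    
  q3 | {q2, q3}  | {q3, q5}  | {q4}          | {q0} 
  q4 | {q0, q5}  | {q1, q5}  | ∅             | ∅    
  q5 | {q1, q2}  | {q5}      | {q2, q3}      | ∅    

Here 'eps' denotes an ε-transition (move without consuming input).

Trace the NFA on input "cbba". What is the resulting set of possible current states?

{q0, q1, q2, q3}

Start in {q0}.
Read 'c': {q0} → {q0, q2, q3, q5}.
Read 'b': {q0, q2, q3, q5} → {q0, q3, q5}.
Read 'b': {q0, q3, q5} → {q0, q3, q5}.
Read 'a': {q0, q3, q5} → {q0, q1, q2, q3}.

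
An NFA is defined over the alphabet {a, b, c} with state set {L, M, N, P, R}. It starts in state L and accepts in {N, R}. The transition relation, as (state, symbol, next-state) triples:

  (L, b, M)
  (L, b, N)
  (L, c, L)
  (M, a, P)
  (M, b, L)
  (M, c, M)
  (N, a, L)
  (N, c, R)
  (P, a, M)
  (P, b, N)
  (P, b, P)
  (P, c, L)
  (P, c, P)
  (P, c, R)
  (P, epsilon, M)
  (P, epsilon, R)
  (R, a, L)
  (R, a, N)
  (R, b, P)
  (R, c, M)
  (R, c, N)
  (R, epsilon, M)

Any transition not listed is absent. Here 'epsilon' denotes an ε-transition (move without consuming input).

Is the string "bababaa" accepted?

Yes

Start in {L}.
Read 'b': {L} → {M, N}.
Read 'a': {M, N} → {L, M, P, R}.
Read 'b': {L, M, P, R} → {L, M, N, P, R}.
Read 'a': {L, M, N, P, R} → {L, M, N, P, R}.
Read 'b': {L, M, N, P, R} → {L, M, N, P, R}.
Read 'a': {L, M, N, P, R} → {L, M, N, P, R}.
Read 'a': {L, M, N, P, R} → {L, M, N, P, R}.
The final set {L, M, N, P, R} contains the accepting states N, R.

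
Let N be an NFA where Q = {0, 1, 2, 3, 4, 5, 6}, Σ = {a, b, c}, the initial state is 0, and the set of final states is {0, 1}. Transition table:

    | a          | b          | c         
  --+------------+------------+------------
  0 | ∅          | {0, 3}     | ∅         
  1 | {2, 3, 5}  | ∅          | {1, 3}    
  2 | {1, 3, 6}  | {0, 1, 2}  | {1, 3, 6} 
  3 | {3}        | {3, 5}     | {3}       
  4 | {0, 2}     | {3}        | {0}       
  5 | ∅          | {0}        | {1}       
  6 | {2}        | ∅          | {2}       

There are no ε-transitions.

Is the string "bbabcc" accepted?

Start in {0}.
Read 'b': 0→{0, 3}; now {0, 3}.
Read 'b': 0→{0, 3}, 3→{3, 5}; now {0, 3, 5}.
Read 'a': 0→∅, 3→{3}, 5→∅; now {3}.
Read 'b': 3→{3, 5}; now {3, 5}.
Read 'c': 3→{3}, 5→{1}; now {1, 3}.
Read 'c': 1→{1, 3}, 3→{3}; now {1, 3}.
The final set {1, 3} contains the accepting state 1.

Yes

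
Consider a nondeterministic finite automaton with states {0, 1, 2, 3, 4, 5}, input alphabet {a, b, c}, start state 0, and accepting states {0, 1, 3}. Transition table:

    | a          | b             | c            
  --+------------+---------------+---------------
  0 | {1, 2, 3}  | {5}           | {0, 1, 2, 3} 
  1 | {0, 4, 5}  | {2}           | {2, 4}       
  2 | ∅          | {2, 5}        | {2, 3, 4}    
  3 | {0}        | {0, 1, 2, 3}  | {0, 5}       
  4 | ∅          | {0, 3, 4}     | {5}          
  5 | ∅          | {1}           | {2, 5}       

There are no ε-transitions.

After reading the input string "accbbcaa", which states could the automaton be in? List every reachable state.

{0, 1, 2, 3, 4, 5}

Start in {0}.
Read 'a': {0} → {1, 2, 3}.
Read 'c': {1, 2, 3} → {0, 2, 3, 4, 5}.
Read 'c': {0, 2, 3, 4, 5} → {0, 1, 2, 3, 4, 5}.
Read 'b': {0, 1, 2, 3, 4, 5} → {0, 1, 2, 3, 4, 5}.
Read 'b': {0, 1, 2, 3, 4, 5} → {0, 1, 2, 3, 4, 5}.
Read 'c': {0, 1, 2, 3, 4, 5} → {0, 1, 2, 3, 4, 5}.
Read 'a': {0, 1, 2, 3, 4, 5} → {0, 1, 2, 3, 4, 5}.
Read 'a': {0, 1, 2, 3, 4, 5} → {0, 1, 2, 3, 4, 5}.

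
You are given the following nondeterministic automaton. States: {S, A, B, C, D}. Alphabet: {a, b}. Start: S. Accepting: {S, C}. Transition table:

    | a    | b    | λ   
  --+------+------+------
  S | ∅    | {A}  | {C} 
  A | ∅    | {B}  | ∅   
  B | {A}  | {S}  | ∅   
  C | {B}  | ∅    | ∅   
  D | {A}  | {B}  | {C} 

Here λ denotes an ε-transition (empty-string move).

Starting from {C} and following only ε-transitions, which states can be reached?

{C}

Begin with {C}.
No ε-moves leave this set, so the closure equals the set itself.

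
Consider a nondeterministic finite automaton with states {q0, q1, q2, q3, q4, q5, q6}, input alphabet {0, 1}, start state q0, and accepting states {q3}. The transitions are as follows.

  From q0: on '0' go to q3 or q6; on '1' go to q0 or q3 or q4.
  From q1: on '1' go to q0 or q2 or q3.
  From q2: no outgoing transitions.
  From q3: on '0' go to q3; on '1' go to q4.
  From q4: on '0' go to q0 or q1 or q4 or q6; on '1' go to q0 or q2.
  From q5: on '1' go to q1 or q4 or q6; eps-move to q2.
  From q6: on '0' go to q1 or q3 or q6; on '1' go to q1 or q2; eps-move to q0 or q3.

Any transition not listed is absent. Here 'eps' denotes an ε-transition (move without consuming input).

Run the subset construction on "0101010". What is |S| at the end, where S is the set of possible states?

5

Start in {q0}.
Read '0': {q0} → {q0, q3, q6}.
Read '1': {q0, q3, q6} → {q0, q1, q2, q3, q4}.
Read '0': {q0, q1, q2, q3, q4} → {q0, q1, q3, q4, q6}.
Read '1': {q0, q1, q3, q4, q6} → {q0, q1, q2, q3, q4}.
Read '0': {q0, q1, q2, q3, q4} → {q0, q1, q3, q4, q6}.
Read '1': {q0, q1, q3, q4, q6} → {q0, q1, q2, q3, q4}.
Read '0': {q0, q1, q2, q3, q4} → {q0, q1, q3, q4, q6}.
That set has 5 states.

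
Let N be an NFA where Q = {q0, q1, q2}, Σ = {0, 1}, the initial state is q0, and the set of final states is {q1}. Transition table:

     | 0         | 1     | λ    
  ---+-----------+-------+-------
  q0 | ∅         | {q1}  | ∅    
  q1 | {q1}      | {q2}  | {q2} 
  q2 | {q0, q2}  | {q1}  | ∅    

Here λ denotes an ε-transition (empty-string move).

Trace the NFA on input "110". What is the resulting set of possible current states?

{q0, q1, q2}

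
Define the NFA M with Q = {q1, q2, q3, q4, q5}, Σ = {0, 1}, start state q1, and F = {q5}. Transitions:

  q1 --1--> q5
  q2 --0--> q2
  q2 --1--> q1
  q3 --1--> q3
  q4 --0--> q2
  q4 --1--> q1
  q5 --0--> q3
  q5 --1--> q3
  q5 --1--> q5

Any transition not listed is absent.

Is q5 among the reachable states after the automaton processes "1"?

Start in {q1}.
Read '1': q1→{q5}; now {q5}.
State q5 is in {q5}.

Yes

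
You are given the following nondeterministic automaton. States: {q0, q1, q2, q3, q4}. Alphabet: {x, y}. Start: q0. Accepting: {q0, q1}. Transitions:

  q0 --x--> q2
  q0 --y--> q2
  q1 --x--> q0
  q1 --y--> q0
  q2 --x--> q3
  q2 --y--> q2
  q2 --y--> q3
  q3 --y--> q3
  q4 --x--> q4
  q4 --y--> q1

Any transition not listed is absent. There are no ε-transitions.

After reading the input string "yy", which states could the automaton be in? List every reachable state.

Start in {q0}.
Read 'y': {q0} → {q2}.
Read 'y': {q2} → {q2, q3}.

{q2, q3}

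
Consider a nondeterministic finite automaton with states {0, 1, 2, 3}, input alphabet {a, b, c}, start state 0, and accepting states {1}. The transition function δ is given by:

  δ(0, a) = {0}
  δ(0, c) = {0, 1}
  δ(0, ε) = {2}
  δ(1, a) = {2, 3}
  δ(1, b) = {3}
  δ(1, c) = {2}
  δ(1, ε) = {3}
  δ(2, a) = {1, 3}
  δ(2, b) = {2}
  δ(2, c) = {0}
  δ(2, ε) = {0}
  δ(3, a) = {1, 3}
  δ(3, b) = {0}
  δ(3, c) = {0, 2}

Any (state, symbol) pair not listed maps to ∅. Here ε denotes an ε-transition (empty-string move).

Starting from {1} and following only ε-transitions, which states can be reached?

{1, 3}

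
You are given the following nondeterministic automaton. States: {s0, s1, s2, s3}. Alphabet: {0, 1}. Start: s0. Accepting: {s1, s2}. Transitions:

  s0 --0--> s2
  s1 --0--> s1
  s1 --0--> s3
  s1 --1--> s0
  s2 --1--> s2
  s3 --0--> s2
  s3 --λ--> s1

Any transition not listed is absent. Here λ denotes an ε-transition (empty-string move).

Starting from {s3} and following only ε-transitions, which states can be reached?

Begin with {s3}.
ε-move s3 → s1; add s1.

{s1, s3}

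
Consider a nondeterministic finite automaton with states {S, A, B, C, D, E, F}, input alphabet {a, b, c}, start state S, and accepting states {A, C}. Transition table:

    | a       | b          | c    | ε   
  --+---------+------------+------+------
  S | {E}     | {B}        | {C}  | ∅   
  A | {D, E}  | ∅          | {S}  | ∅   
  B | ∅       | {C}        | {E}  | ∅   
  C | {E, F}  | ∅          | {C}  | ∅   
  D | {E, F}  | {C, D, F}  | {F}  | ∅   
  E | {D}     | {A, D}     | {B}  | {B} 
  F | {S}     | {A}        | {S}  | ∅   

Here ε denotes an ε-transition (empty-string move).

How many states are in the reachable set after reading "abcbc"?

3

Start in {S}.
Read 'a': S→{E}; union {E}; ε-closure = {B, E}.
Read 'b': B→{C}, E→{A, D}; now {A, C, D}.
Read 'c': A→{S}, C→{C}, D→{F}; now {S, C, F}.
Read 'b': S→{B}, C→∅, F→{A}; now {A, B}.
Read 'c': A→{S}, B→{E}; union {S, E}; ε-closure = {S, B, E}.
That set has 3 states.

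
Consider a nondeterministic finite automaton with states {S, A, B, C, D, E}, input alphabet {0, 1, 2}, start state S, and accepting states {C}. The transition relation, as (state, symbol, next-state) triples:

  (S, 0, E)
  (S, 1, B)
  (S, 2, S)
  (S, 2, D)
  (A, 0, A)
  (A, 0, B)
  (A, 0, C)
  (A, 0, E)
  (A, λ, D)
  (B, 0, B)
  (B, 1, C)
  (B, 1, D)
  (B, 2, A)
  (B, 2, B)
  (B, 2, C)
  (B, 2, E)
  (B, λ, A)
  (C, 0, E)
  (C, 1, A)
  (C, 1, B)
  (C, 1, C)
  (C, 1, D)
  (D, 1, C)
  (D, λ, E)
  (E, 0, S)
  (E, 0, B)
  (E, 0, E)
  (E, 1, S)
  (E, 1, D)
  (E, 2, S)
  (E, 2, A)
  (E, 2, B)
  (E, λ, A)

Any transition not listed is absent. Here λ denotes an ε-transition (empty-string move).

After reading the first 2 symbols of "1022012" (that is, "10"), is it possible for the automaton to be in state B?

Start in {S}.
Read '1': S→{B}; union {B}; ε-closure = {A, B, D, E}.
Read '0': A→{A, B, C, E}, B→{B}, D→∅, E→{S, B, E}; union {S, A, B, C, E}; ε-closure = {S, A, B, C, D, E}.
State B is in {S, A, B, C, D, E}.

Yes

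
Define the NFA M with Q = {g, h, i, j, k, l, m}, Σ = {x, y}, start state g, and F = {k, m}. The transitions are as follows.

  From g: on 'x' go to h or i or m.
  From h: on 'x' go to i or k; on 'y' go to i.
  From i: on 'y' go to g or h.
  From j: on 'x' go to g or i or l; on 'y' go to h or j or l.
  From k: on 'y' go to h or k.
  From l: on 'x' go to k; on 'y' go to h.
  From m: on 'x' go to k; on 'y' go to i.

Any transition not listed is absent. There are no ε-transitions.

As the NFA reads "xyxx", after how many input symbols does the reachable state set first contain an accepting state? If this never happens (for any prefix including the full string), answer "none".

1

Start in {g}.
Read 'x': {g} → {h, i, m}.
None of the earlier sets intersect F, but {h, i, m} does.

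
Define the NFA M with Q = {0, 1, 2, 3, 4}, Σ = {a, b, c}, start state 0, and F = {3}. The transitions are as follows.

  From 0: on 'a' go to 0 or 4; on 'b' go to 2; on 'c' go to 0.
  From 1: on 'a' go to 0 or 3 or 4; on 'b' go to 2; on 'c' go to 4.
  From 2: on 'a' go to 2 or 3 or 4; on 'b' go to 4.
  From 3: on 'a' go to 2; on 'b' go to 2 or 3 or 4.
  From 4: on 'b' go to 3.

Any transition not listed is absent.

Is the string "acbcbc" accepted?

No

Start in {0}.
Read 'a': 0→{0, 4}; now {0, 4}.
Read 'c': 0→{0}, 4→∅; now {0}.
Read 'b': 0→{2}; now {2}.
Read 'c': 2→∅; now ∅.
The set is empty and remains empty for the remaining 2 symbols.
The final set ∅ contains no accepting state.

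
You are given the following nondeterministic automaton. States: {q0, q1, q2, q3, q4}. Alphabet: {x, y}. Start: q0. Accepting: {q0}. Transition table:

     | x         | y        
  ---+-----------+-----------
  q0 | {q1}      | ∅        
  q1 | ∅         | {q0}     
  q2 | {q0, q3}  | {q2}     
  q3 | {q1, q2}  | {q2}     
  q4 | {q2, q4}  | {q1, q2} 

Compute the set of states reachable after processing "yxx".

Start in {q0}.
Read 'y': q0→∅; now ∅.
The set is empty and remains empty for the remaining 2 symbols.

∅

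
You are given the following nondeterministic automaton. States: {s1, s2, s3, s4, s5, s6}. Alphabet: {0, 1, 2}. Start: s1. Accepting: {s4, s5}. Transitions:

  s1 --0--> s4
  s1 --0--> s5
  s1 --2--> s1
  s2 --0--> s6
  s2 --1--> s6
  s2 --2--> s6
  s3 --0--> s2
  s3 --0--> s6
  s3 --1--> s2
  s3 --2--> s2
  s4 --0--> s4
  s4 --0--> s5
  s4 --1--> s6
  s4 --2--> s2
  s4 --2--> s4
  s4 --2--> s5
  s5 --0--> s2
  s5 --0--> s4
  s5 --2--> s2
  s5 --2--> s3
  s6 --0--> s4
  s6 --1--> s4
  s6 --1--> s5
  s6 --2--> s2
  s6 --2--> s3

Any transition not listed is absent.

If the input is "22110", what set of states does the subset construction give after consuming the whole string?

Start in {s1}.
Read '2': s1→{s1}; now {s1}.
Read '2': s1→{s1}; now {s1}.
Read '1': s1→∅; now ∅.
The set is empty and remains empty for the remaining 2 symbols.

∅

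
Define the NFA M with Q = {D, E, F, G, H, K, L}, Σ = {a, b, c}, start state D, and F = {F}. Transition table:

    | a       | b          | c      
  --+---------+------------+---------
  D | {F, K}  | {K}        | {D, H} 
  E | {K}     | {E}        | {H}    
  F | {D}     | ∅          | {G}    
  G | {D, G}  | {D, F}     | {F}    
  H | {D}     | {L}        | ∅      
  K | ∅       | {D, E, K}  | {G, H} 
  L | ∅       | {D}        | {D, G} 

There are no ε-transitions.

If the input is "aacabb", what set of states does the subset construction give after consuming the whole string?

{D, E, K}

Start in {D}.
Read 'a': {D} → {F, K}.
Read 'a': {F, K} → {D}.
Read 'c': {D} → {D, H}.
Read 'a': {D, H} → {D, F, K}.
Read 'b': {D, F, K} → {D, E, K}.
Read 'b': {D, E, K} → {D, E, K}.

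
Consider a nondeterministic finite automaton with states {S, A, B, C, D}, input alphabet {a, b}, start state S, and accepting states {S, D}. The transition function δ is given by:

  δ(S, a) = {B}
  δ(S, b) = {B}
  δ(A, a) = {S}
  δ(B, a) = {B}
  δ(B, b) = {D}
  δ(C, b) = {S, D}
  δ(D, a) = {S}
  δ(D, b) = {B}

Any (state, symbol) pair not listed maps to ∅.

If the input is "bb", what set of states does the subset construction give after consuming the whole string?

Start in {S}.
Read 'b': S→{B}; now {B}.
Read 'b': B→{D}; now {D}.

{D}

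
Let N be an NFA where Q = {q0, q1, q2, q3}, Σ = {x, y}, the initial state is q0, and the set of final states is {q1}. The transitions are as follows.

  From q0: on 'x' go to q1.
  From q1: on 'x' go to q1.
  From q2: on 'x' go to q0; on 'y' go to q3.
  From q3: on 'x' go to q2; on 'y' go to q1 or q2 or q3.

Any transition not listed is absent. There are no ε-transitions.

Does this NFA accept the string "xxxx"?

Yes

Start in {q0}.
Read 'x': q0→{q1}; now {q1}.
Read 'x': q1→{q1}; now {q1}.
Read 'x': q1→{q1}; now {q1}.
Read 'x': q1→{q1}; now {q1}.
The final set {q1} contains the accepting state q1.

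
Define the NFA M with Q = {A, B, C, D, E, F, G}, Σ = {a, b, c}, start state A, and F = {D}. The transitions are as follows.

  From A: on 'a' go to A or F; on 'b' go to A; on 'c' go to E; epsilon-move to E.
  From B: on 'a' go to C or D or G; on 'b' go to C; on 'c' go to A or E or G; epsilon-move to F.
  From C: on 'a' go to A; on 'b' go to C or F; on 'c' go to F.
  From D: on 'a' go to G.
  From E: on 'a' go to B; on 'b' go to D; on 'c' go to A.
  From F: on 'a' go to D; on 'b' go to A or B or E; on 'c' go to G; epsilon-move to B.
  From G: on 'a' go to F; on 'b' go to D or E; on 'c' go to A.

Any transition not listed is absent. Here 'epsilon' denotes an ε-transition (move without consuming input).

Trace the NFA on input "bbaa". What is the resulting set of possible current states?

Start: ε-closure({A}) = {A, E}.
Read 'b': A→{A}, E→{D}; union {A, D}; ε-closure = {A, D, E}.
Read 'b': A→{A}, D→∅, E→{D}; union {A, D}; ε-closure = {A, D, E}.
Read 'a': A→{A, F}, D→{G}, E→{B}; union {A, B, F, G}; ε-closure = {A, B, E, F, G}.
Read 'a': A→{A, F}, B→{C, D, G}, E→{B}, F→{D}, G→{F}; union {A, B, C, D, F, G}; ε-closure = {A, B, C, D, E, F, G}.

{A, B, C, D, E, F, G}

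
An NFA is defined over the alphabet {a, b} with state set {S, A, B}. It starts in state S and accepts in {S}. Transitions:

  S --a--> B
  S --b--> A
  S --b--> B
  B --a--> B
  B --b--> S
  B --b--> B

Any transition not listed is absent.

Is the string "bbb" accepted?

Yes

Start in {S}.
Read 'b': {S} → {A, B}.
Read 'b': {A, B} → {S, B}.
Read 'b': {S, B} → {S, A, B}.
The final set {S, A, B} contains the accepting state S.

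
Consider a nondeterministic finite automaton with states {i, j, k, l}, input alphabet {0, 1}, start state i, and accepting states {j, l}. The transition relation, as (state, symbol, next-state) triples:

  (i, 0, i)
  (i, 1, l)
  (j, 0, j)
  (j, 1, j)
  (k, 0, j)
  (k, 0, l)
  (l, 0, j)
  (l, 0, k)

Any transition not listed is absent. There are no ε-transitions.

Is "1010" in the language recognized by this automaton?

Yes

Start in {i}.
Read '1': i→{l}; now {l}.
Read '0': l→{j, k}; now {j, k}.
Read '1': j→{j}, k→∅; now {j}.
Read '0': j→{j}; now {j}.
The final set {j} contains the accepting state j.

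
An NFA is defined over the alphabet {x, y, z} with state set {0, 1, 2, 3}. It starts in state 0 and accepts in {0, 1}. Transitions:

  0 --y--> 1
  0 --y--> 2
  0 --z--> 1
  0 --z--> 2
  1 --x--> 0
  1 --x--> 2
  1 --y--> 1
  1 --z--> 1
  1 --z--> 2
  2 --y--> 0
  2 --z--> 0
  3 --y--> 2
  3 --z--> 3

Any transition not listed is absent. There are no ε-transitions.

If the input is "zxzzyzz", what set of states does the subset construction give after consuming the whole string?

{0, 1, 2}

Start in {0}.
Read 'z': {0} → {1, 2}.
Read 'x': {1, 2} → {0, 2}.
Read 'z': {0, 2} → {0, 1, 2}.
Read 'z': {0, 1, 2} → {0, 1, 2}.
Read 'y': {0, 1, 2} → {0, 1, 2}.
Read 'z': {0, 1, 2} → {0, 1, 2}.
Read 'z': {0, 1, 2} → {0, 1, 2}.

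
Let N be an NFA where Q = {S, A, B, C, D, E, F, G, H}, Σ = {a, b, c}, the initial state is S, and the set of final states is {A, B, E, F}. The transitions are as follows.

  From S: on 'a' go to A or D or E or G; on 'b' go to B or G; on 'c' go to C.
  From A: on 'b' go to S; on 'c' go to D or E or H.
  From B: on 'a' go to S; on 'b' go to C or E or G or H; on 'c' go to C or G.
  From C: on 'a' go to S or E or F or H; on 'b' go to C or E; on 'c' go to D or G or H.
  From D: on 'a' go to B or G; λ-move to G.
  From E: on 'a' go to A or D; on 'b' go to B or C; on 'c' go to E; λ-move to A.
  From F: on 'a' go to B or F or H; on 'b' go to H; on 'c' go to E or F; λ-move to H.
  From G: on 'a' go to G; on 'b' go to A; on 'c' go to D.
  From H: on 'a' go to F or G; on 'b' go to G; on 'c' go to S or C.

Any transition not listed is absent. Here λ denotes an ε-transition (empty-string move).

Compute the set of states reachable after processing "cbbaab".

{S, A, B, C, E, G, H}

Start in {S}.
Read 'c': S→{C}; now {C}.
Read 'b': C→{C, E}; union {C, E}; ε-closure = {A, C, E}.
Read 'b': A→{S}, C→{C, E}, E→{B, C}; union {S, B, C, E}; ε-closure = {S, A, B, C, E}.
Read 'a': S→{A, D, E, G}, A→∅, B→{S}, C→{S, E, F, H}, E→{A, D}; now {S, A, D, E, F, G, H}.
Read 'a': S→{A, D, E, G}, A→∅, D→{B, G}, E→{A, D}, F→{B, F, H}, G→{G}, H→{F, G}; now {A, B, D, E, F, G, H}.
Read 'b': A→{S}, B→{C, E, G, H}, D→∅, E→{B, C}, F→{H}, G→{A}, H→{G}; now {S, A, B, C, E, G, H}.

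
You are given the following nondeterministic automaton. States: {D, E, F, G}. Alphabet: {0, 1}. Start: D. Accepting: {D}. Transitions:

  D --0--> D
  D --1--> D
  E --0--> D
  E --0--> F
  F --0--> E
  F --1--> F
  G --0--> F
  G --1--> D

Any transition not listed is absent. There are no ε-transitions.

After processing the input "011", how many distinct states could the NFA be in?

1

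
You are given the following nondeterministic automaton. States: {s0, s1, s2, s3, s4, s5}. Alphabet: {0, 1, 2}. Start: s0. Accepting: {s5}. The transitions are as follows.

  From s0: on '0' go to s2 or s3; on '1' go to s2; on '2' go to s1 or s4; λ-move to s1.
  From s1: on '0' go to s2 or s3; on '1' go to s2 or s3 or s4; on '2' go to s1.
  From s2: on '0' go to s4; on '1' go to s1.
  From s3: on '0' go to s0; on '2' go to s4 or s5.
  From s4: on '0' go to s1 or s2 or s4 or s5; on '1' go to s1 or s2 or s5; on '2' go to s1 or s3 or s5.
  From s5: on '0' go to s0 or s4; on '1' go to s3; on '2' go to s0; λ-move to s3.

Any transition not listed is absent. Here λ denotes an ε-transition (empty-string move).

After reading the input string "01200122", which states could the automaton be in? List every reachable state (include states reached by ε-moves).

{s0, s1, s3, s4, s5}

Start: ε-closure({s0}) = {s0, s1}.
Read '0': s0→{s2, s3}, s1→{s2, s3}; now {s2, s3}.
Read '1': s2→{s1}, s3→∅; now {s1}.
Read '2': s1→{s1}; now {s1}.
Read '0': s1→{s2, s3}; now {s2, s3}.
Read '0': s2→{s4}, s3→{s0}; union {s0, s4}; ε-closure = {s0, s1, s4}.
Read '1': s0→{s2}, s1→{s2, s3, s4}, s4→{s1, s2, s5}; now {s1, s2, s3, s4, s5}.
Read '2': s1→{s1}, s2→∅, s3→{s4, s5}, s4→{s1, s3, s5}, s5→{s0}; now {s0, s1, s3, s4, s5}.
Read '2': s0→{s1, s4}, s1→{s1}, s3→{s4, s5}, s4→{s1, s3, s5}, s5→{s0}; now {s0, s1, s3, s4, s5}.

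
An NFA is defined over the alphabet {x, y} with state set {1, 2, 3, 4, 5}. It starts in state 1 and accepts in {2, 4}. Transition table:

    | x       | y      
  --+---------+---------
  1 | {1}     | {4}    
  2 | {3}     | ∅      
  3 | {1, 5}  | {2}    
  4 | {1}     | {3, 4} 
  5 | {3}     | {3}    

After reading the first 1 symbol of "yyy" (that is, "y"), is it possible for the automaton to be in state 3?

Start in {1}.
Read 'y': {1} → {4}.
State 3 is not in {4}.

No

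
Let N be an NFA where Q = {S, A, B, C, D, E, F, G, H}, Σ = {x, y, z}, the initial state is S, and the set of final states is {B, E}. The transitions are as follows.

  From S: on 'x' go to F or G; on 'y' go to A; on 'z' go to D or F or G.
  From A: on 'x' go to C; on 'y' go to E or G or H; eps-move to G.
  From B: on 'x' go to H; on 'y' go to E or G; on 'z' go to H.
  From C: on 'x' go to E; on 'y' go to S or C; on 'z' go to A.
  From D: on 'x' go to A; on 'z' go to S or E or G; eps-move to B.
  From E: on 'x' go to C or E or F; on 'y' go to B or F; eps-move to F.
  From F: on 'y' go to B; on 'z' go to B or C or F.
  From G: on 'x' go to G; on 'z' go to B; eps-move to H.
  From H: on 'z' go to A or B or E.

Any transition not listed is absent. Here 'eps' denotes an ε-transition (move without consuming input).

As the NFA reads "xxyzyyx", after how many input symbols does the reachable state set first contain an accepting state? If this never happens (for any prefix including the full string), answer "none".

Start in {S}.
Read 'x': S→{F, G}; union {F, G}; ε-closure = {F, G, H}.
Read 'x': F→∅, G→{G}, H→∅; union {G}; ε-closure = {G, H}.
Read 'y': G→∅, H→∅; now ∅.
The set is empty and remains empty for the remaining 4 symbols.
No reachable set along the way intersects F.

none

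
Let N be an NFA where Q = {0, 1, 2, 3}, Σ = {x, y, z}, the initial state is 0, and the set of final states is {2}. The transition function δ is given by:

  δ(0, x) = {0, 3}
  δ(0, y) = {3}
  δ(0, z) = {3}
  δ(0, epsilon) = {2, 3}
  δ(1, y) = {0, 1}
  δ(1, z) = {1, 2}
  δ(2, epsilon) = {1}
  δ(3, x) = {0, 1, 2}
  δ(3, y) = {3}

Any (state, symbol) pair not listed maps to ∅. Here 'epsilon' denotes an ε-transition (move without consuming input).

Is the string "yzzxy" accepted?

No

Start: ε-closure({0}) = {0, 1, 2, 3}.
Read 'y': {0, 1, 2, 3} → {0, 1, 2, 3}.
Read 'z': {0, 1, 2, 3} → {1, 2, 3}.
Read 'z': {1, 2, 3} → {1, 2}.
Read 'x': {1, 2} → ∅.
The set is empty and remains empty for the remaining 1 symbol.
The final set ∅ contains no accepting state.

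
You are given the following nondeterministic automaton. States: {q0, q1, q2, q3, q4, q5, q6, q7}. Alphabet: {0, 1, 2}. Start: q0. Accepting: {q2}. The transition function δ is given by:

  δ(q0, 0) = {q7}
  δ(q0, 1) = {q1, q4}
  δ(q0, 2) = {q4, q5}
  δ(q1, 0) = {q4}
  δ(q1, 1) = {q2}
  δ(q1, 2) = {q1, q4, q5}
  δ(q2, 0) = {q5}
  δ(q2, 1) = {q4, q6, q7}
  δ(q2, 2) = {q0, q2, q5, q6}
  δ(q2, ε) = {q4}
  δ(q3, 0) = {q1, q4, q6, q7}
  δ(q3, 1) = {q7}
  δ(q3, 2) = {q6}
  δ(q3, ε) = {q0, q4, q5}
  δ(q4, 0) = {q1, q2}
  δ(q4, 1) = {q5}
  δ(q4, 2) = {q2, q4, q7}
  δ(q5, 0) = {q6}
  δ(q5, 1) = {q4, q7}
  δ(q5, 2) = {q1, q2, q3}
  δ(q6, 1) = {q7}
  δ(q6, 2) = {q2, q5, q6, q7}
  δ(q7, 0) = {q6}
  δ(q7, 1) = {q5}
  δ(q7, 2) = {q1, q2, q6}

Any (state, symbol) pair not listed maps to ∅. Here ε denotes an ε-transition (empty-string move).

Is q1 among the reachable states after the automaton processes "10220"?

Start in {q0}.
Read '1': q0→{q1, q4}; now {q1, q4}.
Read '0': q1→{q4}, q4→{q1, q2}; now {q1, q2, q4}.
Read '2': q1→{q1, q4, q5}, q2→{q0, q2, q5, q6}, q4→{q2, q4, q7}; now {q0, q1, q2, q4, q5, q6, q7}.
Read '2': q0→{q4, q5}, q1→{q1, q4, q5}, q2→{q0, q2, q5, q6}, q4→{q2, q4, q7}, q5→{q1, q2, q3}, q6→{q2, q5, q6, q7}, q7→{q1, q2, q6}; now {q0, q1, q2, q3, q4, q5, q6, q7}.
Read '0': q0→{q7}, q1→{q4}, q2→{q5}, q3→{q1, q4, q6, q7}, q4→{q1, q2}, q5→{q6}, q6→∅, q7→{q6}; now {q1, q2, q4, q5, q6, q7}.
State q1 is in {q1, q2, q4, q5, q6, q7}.

Yes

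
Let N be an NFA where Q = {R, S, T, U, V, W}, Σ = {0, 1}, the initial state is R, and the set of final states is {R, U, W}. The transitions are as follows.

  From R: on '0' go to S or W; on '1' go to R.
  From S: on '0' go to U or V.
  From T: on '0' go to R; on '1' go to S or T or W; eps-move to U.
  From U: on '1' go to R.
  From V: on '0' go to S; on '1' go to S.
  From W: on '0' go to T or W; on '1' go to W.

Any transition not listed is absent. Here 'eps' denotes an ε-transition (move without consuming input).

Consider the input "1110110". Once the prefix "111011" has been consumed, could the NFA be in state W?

Yes

Start in {R}.
Read '1': R→{R}; now {R}.
Read '1': R→{R}; now {R}.
Read '1': R→{R}; now {R}.
Read '0': R→{S, W}; now {S, W}.
Read '1': S→∅, W→{W}; now {W}.
Read '1': W→{W}; now {W}.
State W is in {W}.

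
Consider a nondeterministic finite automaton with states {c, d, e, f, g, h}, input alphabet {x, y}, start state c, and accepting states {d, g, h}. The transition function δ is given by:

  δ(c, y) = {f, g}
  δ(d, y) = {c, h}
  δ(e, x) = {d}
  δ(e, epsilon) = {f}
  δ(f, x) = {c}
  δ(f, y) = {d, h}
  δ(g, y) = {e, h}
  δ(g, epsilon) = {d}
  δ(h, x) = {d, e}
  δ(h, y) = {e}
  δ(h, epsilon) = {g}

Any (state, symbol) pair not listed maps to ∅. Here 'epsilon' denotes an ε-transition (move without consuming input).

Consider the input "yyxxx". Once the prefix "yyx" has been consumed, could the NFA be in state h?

Start in {c}.
Read 'y': c→{f, g}; union {f, g}; ε-closure = {d, f, g}.
Read 'y': d→{c, h}, f→{d, h}, g→{e, h}; union {c, d, e, h}; ε-closure = {c, d, e, f, g, h}.
Read 'x': c→∅, d→∅, e→{d}, f→{c}, g→∅, h→{d, e}; union {c, d, e}; ε-closure = {c, d, e, f}.
State h is not in {c, d, e, f}.

No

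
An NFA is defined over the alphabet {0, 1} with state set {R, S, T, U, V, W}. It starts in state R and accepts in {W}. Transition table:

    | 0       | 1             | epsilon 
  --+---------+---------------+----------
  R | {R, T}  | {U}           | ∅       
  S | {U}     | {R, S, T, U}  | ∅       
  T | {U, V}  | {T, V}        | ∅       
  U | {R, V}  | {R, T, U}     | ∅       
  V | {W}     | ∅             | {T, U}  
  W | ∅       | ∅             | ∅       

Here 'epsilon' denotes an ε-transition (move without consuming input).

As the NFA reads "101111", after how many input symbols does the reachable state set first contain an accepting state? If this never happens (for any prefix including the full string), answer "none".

none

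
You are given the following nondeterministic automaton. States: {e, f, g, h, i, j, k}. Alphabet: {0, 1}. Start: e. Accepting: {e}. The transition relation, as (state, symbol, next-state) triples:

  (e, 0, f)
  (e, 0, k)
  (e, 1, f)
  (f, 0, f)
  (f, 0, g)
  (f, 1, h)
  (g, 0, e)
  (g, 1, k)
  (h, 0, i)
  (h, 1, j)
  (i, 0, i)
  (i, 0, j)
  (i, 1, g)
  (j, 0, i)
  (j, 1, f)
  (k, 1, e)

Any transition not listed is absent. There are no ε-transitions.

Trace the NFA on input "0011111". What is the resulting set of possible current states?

{j}

Start in {e}.
Read '0': {e} → {f, k}.
Read '0': {f, k} → {f, g}.
Read '1': {f, g} → {h, k}.
Read '1': {h, k} → {e, j}.
Read '1': {e, j} → {f}.
Read '1': {f} → {h}.
Read '1': {h} → {j}.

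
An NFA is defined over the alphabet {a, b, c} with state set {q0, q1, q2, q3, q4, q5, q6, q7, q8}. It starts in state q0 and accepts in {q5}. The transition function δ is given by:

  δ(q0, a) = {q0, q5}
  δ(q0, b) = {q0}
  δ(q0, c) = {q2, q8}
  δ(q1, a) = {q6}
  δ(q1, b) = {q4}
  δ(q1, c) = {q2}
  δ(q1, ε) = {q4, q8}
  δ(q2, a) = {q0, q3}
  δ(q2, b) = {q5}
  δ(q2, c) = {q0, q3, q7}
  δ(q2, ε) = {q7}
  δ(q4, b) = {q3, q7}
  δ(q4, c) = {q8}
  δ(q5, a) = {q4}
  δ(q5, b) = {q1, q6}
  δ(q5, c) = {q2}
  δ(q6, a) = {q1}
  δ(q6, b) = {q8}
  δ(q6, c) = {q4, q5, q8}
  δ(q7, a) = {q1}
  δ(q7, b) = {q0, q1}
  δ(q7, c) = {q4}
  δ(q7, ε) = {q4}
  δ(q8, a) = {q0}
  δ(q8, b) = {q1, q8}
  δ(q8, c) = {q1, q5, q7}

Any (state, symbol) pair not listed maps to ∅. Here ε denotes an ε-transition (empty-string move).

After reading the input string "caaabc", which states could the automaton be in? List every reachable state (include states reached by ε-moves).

Start in {q0}.
Read 'c': {q0} → {q2, q4, q7, q8}.
Read 'a': {q2, q4, q7, q8} → {q0, q1, q3, q4, q8}.
Read 'a': {q0, q1, q3, q4, q8} → {q0, q5, q6}.
Read 'a': {q0, q5, q6} → {q0, q1, q4, q5, q8}.
Read 'b': {q0, q1, q4, q5, q8} → {q0, q1, q3, q4, q6, q7, q8}.
Read 'c': {q0, q1, q3, q4, q6, q7, q8} → {q1, q2, q4, q5, q7, q8}.

{q1, q2, q4, q5, q7, q8}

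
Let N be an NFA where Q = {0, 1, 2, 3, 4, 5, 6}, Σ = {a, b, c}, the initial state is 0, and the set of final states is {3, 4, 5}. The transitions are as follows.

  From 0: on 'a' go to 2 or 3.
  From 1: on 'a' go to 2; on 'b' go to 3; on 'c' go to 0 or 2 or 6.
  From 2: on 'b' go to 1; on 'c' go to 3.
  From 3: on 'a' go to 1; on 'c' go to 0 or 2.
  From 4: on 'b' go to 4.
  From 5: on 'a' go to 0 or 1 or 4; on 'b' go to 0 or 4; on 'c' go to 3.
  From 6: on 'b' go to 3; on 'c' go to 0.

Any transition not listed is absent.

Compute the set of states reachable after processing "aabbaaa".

∅

Start in {0}.
Read 'a': 0→{2, 3}; now {2, 3}.
Read 'a': 2→∅, 3→{1}; now {1}.
Read 'b': 1→{3}; now {3}.
Read 'b': 3→∅; now ∅.
The set is empty and remains empty for the remaining 3 symbols.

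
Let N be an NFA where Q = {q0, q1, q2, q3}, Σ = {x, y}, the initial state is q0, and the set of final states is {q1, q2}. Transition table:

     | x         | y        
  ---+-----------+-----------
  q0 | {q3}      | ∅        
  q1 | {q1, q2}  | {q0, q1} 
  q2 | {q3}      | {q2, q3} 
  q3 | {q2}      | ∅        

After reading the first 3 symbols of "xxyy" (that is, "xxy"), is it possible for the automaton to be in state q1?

Start in {q0}.
Read 'x': q0→{q3}; now {q3}.
Read 'x': q3→{q2}; now {q2}.
Read 'y': q2→{q2, q3}; now {q2, q3}.
State q1 is not in {q2, q3}.

No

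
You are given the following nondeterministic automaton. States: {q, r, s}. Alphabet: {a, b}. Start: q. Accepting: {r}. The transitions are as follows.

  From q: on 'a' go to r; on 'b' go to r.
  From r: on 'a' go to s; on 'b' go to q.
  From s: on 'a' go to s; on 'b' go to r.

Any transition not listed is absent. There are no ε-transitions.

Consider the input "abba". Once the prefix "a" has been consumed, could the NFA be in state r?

Start in {q}.
Read 'a': q→{r}; now {r}.
State r is in {r}.

Yes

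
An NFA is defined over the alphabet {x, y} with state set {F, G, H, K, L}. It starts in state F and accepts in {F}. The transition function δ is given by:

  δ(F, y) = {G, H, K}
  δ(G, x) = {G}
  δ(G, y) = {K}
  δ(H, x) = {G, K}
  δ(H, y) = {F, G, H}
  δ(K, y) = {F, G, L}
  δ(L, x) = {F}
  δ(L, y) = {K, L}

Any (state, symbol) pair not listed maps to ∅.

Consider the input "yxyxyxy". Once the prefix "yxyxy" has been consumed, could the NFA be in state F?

No

Start in {F}.
Read 'y': F→{G, H, K}; now {G, H, K}.
Read 'x': G→{G}, H→{G, K}, K→∅; now {G, K}.
Read 'y': G→{K}, K→{F, G, L}; now {F, G, K, L}.
Read 'x': F→∅, G→{G}, K→∅, L→{F}; now {F, G}.
Read 'y': F→{G, H, K}, G→{K}; now {G, H, K}.
State F is not in {G, H, K}.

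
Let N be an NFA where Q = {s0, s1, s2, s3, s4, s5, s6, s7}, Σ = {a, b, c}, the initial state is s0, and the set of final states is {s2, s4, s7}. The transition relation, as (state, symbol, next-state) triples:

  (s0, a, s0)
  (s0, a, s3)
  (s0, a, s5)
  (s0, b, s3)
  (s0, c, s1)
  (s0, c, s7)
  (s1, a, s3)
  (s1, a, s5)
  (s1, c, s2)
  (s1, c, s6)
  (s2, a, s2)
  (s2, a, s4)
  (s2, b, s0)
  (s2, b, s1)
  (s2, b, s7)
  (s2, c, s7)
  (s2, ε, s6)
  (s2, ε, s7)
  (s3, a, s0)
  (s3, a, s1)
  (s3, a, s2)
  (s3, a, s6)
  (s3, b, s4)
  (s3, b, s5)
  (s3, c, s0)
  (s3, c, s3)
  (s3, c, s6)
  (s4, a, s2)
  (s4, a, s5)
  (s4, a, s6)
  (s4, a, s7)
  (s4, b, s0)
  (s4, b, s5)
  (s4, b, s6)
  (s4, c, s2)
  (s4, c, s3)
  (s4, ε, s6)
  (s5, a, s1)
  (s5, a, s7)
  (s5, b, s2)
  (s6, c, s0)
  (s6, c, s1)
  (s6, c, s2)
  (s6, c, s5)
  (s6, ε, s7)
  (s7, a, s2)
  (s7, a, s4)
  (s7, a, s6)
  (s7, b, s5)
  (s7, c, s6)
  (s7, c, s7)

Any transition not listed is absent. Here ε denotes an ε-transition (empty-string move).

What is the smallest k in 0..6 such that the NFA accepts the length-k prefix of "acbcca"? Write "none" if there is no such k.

2

Start in {s0}.
Read 'a': {s0} → {s0, s3, s5}.
Read 'c': {s0, s3, s5} → {s0, s1, s3, s6, s7}.
None of the earlier sets intersect F, but {s0, s1, s3, s6, s7} does.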